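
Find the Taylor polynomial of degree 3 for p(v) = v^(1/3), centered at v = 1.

5*(v - 1)^3/81 - (v - 1)^2/9 + (v - 1)/3 + 1

[(v - 1)^0] = 1;  [(v - 1)^1] = 1/3;  [(v - 1)^2] = -1/9;  [(v - 1)^3] = 5/81.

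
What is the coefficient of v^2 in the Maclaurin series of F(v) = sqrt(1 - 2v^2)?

[v^0] = 1;  [v^1] = 0;  [v^2] = -1.
So c_2 = F′′(0)/2! = -1.

-1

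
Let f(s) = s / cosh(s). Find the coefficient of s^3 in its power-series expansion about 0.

Write the quotient as an unknown series and match coefficients against numerator = denominator · series.
f(0) = 0
f′(0) = 1
f′′(0) = 0
f′′′(0) = -3

-1/2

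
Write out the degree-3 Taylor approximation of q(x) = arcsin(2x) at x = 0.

Use the known series and substitute for the argument.
q(0) = 0
q′(0) = 2
q′′(0) = 0
q′′′(0) = 8

4*x^3/3 + 2*x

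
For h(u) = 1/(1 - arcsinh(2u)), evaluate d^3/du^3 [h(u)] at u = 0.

Let u equal the inner series; expand the outer function in u and truncate.
The coefficient of u^3 in the expansion is 20/3, so h′′′(0) = 3! * (20/3) = 40.

40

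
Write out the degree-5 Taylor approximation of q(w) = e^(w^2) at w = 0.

q(0) = 1
q′(0) = 0
q′′(0) = 2
q′′′(0) = 0
q^(4)(0) = 12
q^(5)(0) = 0
Dividing each by k! gives the coefficients c_0, ..., c_5.

w^4/2 + w^2 + 1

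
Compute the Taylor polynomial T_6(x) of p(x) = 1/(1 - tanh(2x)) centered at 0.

Compose series: expand the inner function first, then feed it into the outer expansion.
p(0) = 1
p′(0) = 2
p′′(0) = 8
p′′′(0) = 32
p^(4)(0) = 128
p^(5)(0) = 512
p^(6)(0) = 2048
The Taylor polynomial is Σ p^(k)(0)/k! · x^k.

128*x^6/45 + 64*x^5/15 + 16*x^4/3 + 16*x^3/3 + 4*x^2 + 2*x + 1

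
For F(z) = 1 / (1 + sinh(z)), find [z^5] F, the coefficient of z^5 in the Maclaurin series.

Write 1/(1+u) = 1 - u + u^2 - u^3 + ... and substitute the series for u.
[z^0] = 1;  [z^1] = -1;  [z^2] = 1;  [z^3] = -7/6;  [z^4] = 4/3;  [z^5] = -181/120.

-181/120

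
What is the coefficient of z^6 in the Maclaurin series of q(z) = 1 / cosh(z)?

Invert the denominator's series and multiply.
q(0) = 1
q′(0) = 0
q′′(0) = -1
q′′′(0) = 0
q^(4)(0) = 5
q^(5)(0) = 0
q^(6)(0) = -61

-61/720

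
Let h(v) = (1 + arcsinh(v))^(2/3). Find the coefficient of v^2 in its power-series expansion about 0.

Substitute the inner expansion into the outer series and collect powers.
[v^0] = 1;  [v^1] = 2/3;  [v^2] = -1/9.

-1/9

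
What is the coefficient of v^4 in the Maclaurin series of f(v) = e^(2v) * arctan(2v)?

Write out both Maclaurin series and multiply, keeping only the needed powers.
f(0) = 0
f′(0) = 2
f′′(0) = 8
f′′′(0) = 8
f^(4)(0) = -64
Dividing each by k! gives the coefficients c_0, ..., c_4.

-8/3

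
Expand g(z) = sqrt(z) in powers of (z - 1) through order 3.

(z - 1)^3/16 - (z - 1)^2/8 + (z - 1)/2 + 1

Differentiate repeatedly and evaluate at the center.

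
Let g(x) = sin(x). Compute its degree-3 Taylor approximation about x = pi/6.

g(pi/6) = 1/2
g′(pi/6) = sqrt(3)/2
g′′(pi/6) = -1/2
g′′′(pi/6) = -sqrt(3)/2

-sqrt(3)*(x - pi/6)^3/12 - (x - pi/6)^2/4 + sqrt(3)*(x - pi/6)/2 + 1/2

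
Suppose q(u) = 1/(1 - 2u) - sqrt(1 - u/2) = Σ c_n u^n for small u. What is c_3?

1025/128

Expand each term separately and add.
q(0) = 0
q′(0) = 9/4
q′′(0) = 129/16
q′′′(0) = 3075/64
Then c_k = q^(k)(0)/k! gives each Taylor coefficient.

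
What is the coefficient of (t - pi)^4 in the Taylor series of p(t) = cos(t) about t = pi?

p(pi) = -1
p′(pi) = 0
p′′(pi) = 1
p′′′(pi) = 0
p^(4)(pi) = -1
So c_4 = p^(4)(pi)/4! = -1/24.

-1/24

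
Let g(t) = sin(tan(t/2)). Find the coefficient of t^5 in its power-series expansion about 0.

Plug the Maclaurin series of the inner function into that of the outer and collect terms.
g(0) = 0
g′(0) = 1/2
g′′(0) = 0
g′′′(0) = 1/8
g^(4)(0) = 0
g^(5)(0) = -3/32
So c_5 = g^(5)(0)/5! = -1/1280.

-1/1280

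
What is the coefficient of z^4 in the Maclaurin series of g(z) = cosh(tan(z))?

3/8

Substitute the inner expansion into the outer series and collect powers.
g(0) = 1
g′(0) = 0
g′′(0) = 1
g′′′(0) = 0
g^(4)(0) = 9
So c_4 = g^(4)(0)/4! = 3/8.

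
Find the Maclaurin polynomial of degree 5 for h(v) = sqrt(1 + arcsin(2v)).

Compose series: expand the inner function first, then feed it into the outer expansion.
h(0) = 1
h′(0) = 1
h′′(0) = -1
h′′′(0) = 7
h^(4)(0) = -31
h^(5)(0) = 369

123*v^5/40 - 31*v^4/24 + 7*v^3/6 - v^2/2 + v + 1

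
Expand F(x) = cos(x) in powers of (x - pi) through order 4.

Apply the Taylor formula c_k = f^(k)(a)/k!.
F(pi) = -1
F′(pi) = 0
F′′(pi) = 1
F′′′(pi) = 0
F^(4)(pi) = -1

-(x - pi)^4/24 + (x - pi)^2/2 - 1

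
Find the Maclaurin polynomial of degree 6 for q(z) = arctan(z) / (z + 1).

Multiply the numerator's expansion by the denominator's geometric series.
[z^0] = 0;  [z^1] = 1;  [z^2] = -1;  [z^3] = 2/3;  [z^4] = -2/3;  [z^5] = 13/15;  [z^6] = -13/15.

-13*z^6/15 + 13*z^5/15 - 2*z^4/3 + 2*z^3/3 - z^2 + z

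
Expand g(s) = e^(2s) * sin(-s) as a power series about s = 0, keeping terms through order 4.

Expand each factor separately, then convolve coefficients.
g(0) = 0
g′(0) = -1
g′′(0) = -4
g′′′(0) = -11
g^(4)(0) = -24

-s^4 - 11*s^3/6 - 2*s^2 - s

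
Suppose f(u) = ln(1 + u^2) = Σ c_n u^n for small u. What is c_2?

1

Compute the successive derivatives at the expansion point and divide by k!.
f(0) = 0
f′(0) = 0
f′′(0) = 2
So c_2 = f′′(0)/2! = 1.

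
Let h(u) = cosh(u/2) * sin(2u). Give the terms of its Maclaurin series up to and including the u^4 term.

-13*u^3/12 + 2*u

Multiply the two series term by term and collect like powers.
h(0) = 0
h′(0) = 2
h′′(0) = 0
h′′′(0) = -13/2
h^(4)(0) = 0
Dividing each by k! gives the coefficients c_0, ..., c_4.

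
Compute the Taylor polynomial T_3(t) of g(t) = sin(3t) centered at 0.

-9*t^3/2 + 3*t

g(0) = 0
g′(0) = 3
g′′(0) = 0
g′′′(0) = -27
Dividing each by k! gives the coefficients c_0, ..., c_3.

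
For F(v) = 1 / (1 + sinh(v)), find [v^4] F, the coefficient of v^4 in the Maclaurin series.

Use the geometric series for the reciprocal, then substitute.
F(0) = 1
F′(0) = -1
F′′(0) = 2
F′′′(0) = -7
F^(4)(0) = 32

4/3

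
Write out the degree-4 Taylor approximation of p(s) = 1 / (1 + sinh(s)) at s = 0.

4*s^4/3 - 7*s^3/6 + s^2 - s + 1

Expand as Σ (-1)^k u^k with u equal to the inner function's series.
[s^0] = 1;  [s^1] = -1;  [s^2] = 1;  [s^3] = -7/6;  [s^4] = 4/3.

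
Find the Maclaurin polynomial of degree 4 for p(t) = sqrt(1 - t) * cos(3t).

499*t^4/128 + 35*t^3/16 - 37*t^2/8 - t/2 + 1

Multiply the two series term by term and collect like powers.
p(0) = 1
p′(0) = -1/2
p′′(0) = -37/4
p′′′(0) = 105/8
p^(4)(0) = 1497/16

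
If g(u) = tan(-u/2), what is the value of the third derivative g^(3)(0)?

The coefficient of u^3 in the expansion is -1/24, so g′′′(0) = 3! * (-1/24) = -1/4.

-1/4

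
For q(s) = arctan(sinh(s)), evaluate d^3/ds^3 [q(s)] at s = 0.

Let u equal the inner series; expand the outer function in u and truncate.
The coefficient of s^3 in the expansion is -1/6, so q′′′(0) = 3! * (-1/6) = -1.

-1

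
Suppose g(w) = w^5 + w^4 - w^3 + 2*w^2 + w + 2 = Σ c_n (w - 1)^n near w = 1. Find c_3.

Compute the successive derivatives at the expansion point and divide by k!.
[(w - 1)^0] = 6;  [(w - 1)^1] = 11;  [(w - 1)^2] = 15;  [(w - 1)^3] = 13.

13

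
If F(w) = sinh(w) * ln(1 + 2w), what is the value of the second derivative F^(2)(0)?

4

Multiply the two series term by term and collect like powers.
The coefficient of w^2 in the expansion is 2, so F′′(0) = 2! * (2) = 4.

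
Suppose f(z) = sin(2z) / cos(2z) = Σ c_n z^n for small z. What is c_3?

Divide the numerator series by the denominator series (power-series long division).
f(0) = 0
f′(0) = 2
f′′(0) = 0
f′′′(0) = 16
So c_3 = f′′′(0)/3! = 8/3.

8/3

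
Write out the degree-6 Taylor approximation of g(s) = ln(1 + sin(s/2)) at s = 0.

Compose series: expand the inner function first, then feed it into the outer expansion.
g(0) = 0
g′(0) = 1/2
g′′(0) = -1/4
g′′′(0) = 1/8
g^(4)(0) = -1/8
g^(5)(0) = 5/32
g^(6)(0) = -1/4

-s^6/2880 + s^5/768 - s^4/192 + s^3/48 - s^2/8 + s/2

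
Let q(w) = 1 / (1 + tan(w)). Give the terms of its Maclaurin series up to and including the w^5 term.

Expand as Σ (-1)^k u^k with u equal to the inner function's series.

-32*w^5/15 + 5*w^4/3 - 4*w^3/3 + w^2 - w + 1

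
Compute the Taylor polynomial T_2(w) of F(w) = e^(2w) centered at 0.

Apply the Taylor formula c_k = f^(k)(a)/k!.
F(0) = 1
F′(0) = 2
F′′(0) = 4

2*w^2 + 2*w + 1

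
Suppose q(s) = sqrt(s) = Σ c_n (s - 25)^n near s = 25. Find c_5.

7/500000000

[(s - 25)^0] = 5;  [(s - 25)^1] = 1/10;  [(s - 25)^2] = -1/1000;  [(s - 25)^3] = 1/50000;  [(s - 25)^4] = -1/2000000;  [(s - 25)^5] = 7/500000000.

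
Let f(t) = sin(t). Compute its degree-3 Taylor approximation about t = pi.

(t - pi)^3/6 - (t - pi)

[(t - pi)^0] = 0;  [(t - pi)^1] = -1;  [(t - pi)^2] = 0;  [(t - pi)^3] = 1/6.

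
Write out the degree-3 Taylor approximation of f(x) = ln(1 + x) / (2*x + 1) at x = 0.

Multiply the numerator's expansion by the denominator's geometric series.
f(0) = 0
f′(0) = 1
f′′(0) = -5
f′′′(0) = 32

16*x^3/3 - 5*x^2/2 + x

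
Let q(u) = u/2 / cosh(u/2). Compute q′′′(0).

-3/8

Invert the denominator's series and multiply.
The coefficient of u^3 in the expansion is -1/16, so q′′′(0) = 3! * (-1/16) = -3/8.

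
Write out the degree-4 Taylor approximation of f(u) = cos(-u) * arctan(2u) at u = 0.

-11*u^3/3 + 2*u

Write out both Maclaurin series and multiply, keeping only the needed powers.
f(0) = 0
f′(0) = 2
f′′(0) = 0
f′′′(0) = -22
f^(4)(0) = 0
Dividing each by k! gives the coefficients c_0, ..., c_4.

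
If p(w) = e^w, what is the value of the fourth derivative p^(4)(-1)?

e^(-1)

Use the known series and substitute for the argument.
The coefficient of (w + 1)^4 in the expansion is e^(-1)/24, so p^(4)(-1) = 4! * (e^(-1)/24) = e^(-1).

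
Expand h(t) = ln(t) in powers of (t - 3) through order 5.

(t - 3)^5/1215 - (t - 3)^4/324 + (t - 3)^3/81 - (t - 3)^2/18 + (t - 3)/3 + ln(3)

h(3) = ln(3)
h′(3) = 1/3
h′′(3) = -1/9
h′′′(3) = 2/27
h^(4)(3) = -2/27
h^(5)(3) = 8/81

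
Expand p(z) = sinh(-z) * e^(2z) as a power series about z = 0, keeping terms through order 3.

Expand each factor separately, then convolve coefficients.
p(0) = 0
p′(0) = -1
p′′(0) = -4
p′′′(0) = -13
Dividing each by k! gives the coefficients c_0, ..., c_3.

-13*z^3/6 - 2*z^2 - z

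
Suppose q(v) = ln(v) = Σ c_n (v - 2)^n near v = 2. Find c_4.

-1/64

Differentiate repeatedly and evaluate at the center.
q(2) = ln(2)
q′(2) = 1/2
q′′(2) = -1/4
q′′′(2) = 1/4
q^(4)(2) = -3/8
So c_4 = q^(4)(2)/4! = -1/64.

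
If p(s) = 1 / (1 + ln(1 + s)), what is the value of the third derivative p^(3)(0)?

-14

Write 1/(1+u) = 1 - u + u^2 - u^3 + ... and substitute the series for u.
From the series, [s^3] p = -7/3; multiply by 3! = 6 to get -14.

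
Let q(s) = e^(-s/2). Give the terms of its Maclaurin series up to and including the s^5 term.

-s^5/3840 + s^4/384 - s^3/48 + s^2/8 - s/2 + 1

Compute the successive derivatives at the expansion point and divide by k!.
[s^0] = 1;  [s^1] = -1/2;  [s^2] = 1/8;  [s^3] = -1/48;  [s^4] = 1/384;  [s^5] = -1/3840.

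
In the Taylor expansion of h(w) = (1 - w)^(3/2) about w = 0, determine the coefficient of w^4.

Compute the successive derivatives at the expansion point and divide by k!.
h(0) = 1
h′(0) = -3/2
h′′(0) = 3/4
h′′′(0) = 3/8
h^(4)(0) = 9/16
Then c_k = h^(k)(0)/k! gives each Taylor coefficient.

3/128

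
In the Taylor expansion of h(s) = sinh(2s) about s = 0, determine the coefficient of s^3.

4/3

Apply the Taylor formula c_k = f^(k)(a)/k!.
h(0) = 0
h′(0) = 2
h′′(0) = 0
h′′′(0) = 8
Dividing each by k! gives the coefficients c_0, ..., c_3.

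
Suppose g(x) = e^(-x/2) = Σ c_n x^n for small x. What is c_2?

Use the known series and substitute for the argument.
g(0) = 1
g′(0) = -1/2
g′′(0) = 1/4
The Taylor polynomial is Σ g^(k)(0)/k! · x^k.

1/8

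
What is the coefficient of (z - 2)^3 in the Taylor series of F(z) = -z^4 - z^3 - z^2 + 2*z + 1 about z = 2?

-9

Compute the successive derivatives at the expansion point and divide by k!.
F(2) = -23
F′(2) = -46
F′′(2) = -62
F′′′(2) = -54
So c_3 = F′′′(2)/3! = -9.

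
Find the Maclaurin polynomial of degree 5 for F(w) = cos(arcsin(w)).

Compose series: expand the inner function first, then feed it into the outer expansion.
[w^0] = 1;  [w^1] = 0;  [w^2] = -1/2;  [w^3] = 0;  [w^4] = -1/8;  [w^5] = 0.

-w^4/8 - w^2/2 + 1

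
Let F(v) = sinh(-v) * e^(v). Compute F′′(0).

Expand each factor separately, then convolve coefficients.
The coefficient of v^2 in the expansion is -1, so F′′(0) = 2! * (-1) = -2.

-2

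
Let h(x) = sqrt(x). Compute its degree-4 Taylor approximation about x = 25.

-(x - 25)^4/2000000 + (x - 25)^3/50000 - (x - 25)^2/1000 + (x - 25)/10 + 5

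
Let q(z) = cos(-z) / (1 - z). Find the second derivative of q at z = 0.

1

Use 1/(1 - r) = Σ r^k on the denominator, then take the Cauchy product.
The coefficient of z^2 in the expansion is 1/2, so q′′(0) = 2! * (1/2) = 1.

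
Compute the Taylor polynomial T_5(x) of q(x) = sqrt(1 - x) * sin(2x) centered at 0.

341*x^5/960 + 13*x^4/24 - 19*x^3/12 - x^2 + 2*x

Expand each factor separately, then convolve coefficients.
[x^0] = 0;  [x^1] = 2;  [x^2] = -1;  [x^3] = -19/12;  [x^4] = 13/24;  [x^5] = 341/960.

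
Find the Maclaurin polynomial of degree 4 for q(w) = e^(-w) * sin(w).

Take the Cauchy product of the two expansions.
[w^0] = 0;  [w^1] = 1;  [w^2] = -1;  [w^3] = 1/3;  [w^4] = 0.

w^3/3 - w^2 + w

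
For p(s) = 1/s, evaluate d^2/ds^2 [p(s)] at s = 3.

2/27

The coefficient of (s - 3)^2 in the expansion is 1/27, so p′′(3) = 2! * (1/27) = 2/27.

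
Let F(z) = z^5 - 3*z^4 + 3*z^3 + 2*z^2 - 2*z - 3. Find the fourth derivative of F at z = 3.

288

Use the known series and substitute for the argument.
The coefficient of (z - 3)^4 in the expansion is 12, so F^(4)(3) = 4! * (12) = 288.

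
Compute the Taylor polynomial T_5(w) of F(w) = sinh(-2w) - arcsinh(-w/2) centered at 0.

-203*w^5/768 - 65*w^3/48 - 3*w/2

Add the two expansions coefficient-wise.
F(0) = 0
F′(0) = -3/2
F′′(0) = 0
F′′′(0) = -65/8
F^(4)(0) = 0
F^(5)(0) = -1015/32
The Taylor polynomial is Σ F^(k)(0)/k! · w^k.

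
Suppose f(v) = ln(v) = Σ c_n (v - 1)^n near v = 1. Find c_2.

Compute the successive derivatives at the expansion point and divide by k!.
[(v - 1)^0] = 0;  [(v - 1)^1] = 1;  [(v - 1)^2] = -1/2.

-1/2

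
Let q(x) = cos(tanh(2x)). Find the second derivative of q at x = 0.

-4

Plug the Maclaurin series of the inner function into that of the outer and collect terms.
From the series, [x^2] q = -2; multiply by 2! = 2 to get -4.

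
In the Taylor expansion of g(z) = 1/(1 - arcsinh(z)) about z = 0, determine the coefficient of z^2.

1

Plug the Maclaurin series of the inner function into that of the outer and collect terms.
g(0) = 1
g′(0) = 1
g′′(0) = 2
So c_2 = g′′(0)/2! = 1.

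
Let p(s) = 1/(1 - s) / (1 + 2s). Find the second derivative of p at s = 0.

Multiply the two series term by term and collect like powers.
The coefficient of s^2 in the expansion is 3, so p′′(0) = 2! * (3) = 6.

6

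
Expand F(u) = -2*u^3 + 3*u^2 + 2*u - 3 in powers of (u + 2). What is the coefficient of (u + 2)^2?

F(-2) = 21
F′(-2) = -34
F′′(-2) = 30
Dividing each by k! gives the coefficients c_0, ..., c_2.

15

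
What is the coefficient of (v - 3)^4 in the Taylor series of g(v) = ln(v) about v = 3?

-1/324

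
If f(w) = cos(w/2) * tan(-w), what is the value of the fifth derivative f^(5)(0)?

-181/16

Take the Cauchy product of the two expansions.
The coefficient of w^5 in the expansion is -181/1920, so f^(5)(0) = 5! * (-181/1920) = -181/16.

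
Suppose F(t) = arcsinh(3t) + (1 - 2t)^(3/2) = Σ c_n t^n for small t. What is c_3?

Add the two expansions coefficient-wise.
F(0) = 1
F′(0) = 0
F′′(0) = 3
F′′′(0) = -24

-4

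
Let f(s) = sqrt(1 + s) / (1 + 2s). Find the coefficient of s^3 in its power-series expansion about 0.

Take the Cauchy product of the two expansions.
So c_3 = f′′′(0)/3! = -91/16.

-91/16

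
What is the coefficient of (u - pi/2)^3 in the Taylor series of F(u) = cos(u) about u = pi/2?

[(u - pi/2)^0] = 0;  [(u - pi/2)^1] = -1;  [(u - pi/2)^2] = 0;  [(u - pi/2)^3] = 1/6.
So c_3 = F′′′(pi/2)/3! = 1/6.

1/6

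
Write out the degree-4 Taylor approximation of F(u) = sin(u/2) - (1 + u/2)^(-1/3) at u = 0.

Expand each term separately and add.
F(0) = -1
F′(0) = 2/3
F′′(0) = -1/9
F′′′(0) = 1/216
F^(4)(0) = -35/162

-35*u^4/3888 + u^3/1296 - u^2/18 + 2*u/3 - 1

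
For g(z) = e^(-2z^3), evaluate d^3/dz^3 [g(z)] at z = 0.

-12

Compute the successive derivatives at the expansion point and divide by k!.
The coefficient of z^3 in the expansion is -2, so g′′′(0) = 3! * (-2) = -12.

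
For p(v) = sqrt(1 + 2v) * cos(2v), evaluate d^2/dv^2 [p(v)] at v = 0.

-5

Write out both Maclaurin series and multiply, keeping only the needed powers.
The coefficient of v^2 in the expansion is -5/2, so p′′(0) = 2! * (-5/2) = -5.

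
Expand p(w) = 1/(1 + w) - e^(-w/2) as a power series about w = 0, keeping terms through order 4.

383*w^4/384 - 47*w^3/48 + 7*w^2/8 - w/2

Combine the two series term by term.
p(0) = 0
p′(0) = -1/2
p′′(0) = 7/4
p′′′(0) = -47/8
p^(4)(0) = 383/16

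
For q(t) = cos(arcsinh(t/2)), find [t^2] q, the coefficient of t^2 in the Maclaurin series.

Plug the Maclaurin series of the inner function into that of the outer and collect terms.
q(0) = 1
q′(0) = 0
q′′(0) = -1/4
Dividing each by k! gives the coefficients c_0, ..., c_2.

-1/8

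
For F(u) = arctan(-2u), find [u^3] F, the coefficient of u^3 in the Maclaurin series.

8/3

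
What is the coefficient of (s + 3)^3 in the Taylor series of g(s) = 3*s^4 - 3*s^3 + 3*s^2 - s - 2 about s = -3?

[(s + 3)^0] = 352;  [(s + 3)^1] = -424;  [(s + 3)^2] = 192;  [(s + 3)^3] = -39.

-39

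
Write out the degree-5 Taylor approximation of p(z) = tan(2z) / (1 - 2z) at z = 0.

Multiply the two series term by term and collect like powers.
p(0) = 0
p′(0) = 2
p′′(0) = 8
p′′′(0) = 64
p^(4)(0) = 512
p^(5)(0) = 5632

704*z^5/15 + 64*z^4/3 + 32*z^3/3 + 4*z^2 + 2*z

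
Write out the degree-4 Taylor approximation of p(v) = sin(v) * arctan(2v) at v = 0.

-3*v^4 + 2*v^2

Multiply the two series term by term and collect like powers.
p(0) = 0
p′(0) = 0
p′′(0) = 4
p′′′(0) = 0
p^(4)(0) = -72
The Taylor polynomial is Σ p^(k)(0)/k! · v^k.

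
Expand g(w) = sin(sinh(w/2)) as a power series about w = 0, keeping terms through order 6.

-w^5/480 + w/2

Substitute the inner expansion into the outer series and collect powers.
g(0) = 0
g′(0) = 1/2
g′′(0) = 0
g′′′(0) = 0
g^(4)(0) = 0
g^(5)(0) = -1/4
g^(6)(0) = 0
Dividing each by k! gives the coefficients c_0, ..., c_6.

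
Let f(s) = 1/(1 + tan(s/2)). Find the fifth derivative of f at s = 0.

Substitute the inner expansion into the outer series and collect powers.
The coefficient of s^5 in the expansion is -1/15, so f^(5)(0) = 5! * (-1/15) = -8.

-8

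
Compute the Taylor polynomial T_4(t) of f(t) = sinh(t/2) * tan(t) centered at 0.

3*t^4/16 + t^2/2

Expand each factor separately, then convolve coefficients.
f(0) = 0
f′(0) = 0
f′′(0) = 1
f′′′(0) = 0
f^(4)(0) = 9/2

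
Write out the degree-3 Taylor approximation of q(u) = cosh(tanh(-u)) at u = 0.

u^2/2 + 1

Substitute the inner expansion into the outer series and collect powers.
q(0) = 1
q′(0) = 0
q′′(0) = 1
q′′′(0) = 0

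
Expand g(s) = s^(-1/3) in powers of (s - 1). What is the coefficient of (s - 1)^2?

2/9

[(s - 1)^0] = 1;  [(s - 1)^1] = -1/3;  [(s - 1)^2] = 2/9.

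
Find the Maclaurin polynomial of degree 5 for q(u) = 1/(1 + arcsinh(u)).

-23*u^5/40 + 2*u^4/3 - 5*u^3/6 + u^2 - u + 1

Plug the Maclaurin series of the inner function into that of the outer and collect terms.
[u^0] = 1;  [u^1] = -1;  [u^2] = 1;  [u^3] = -5/6;  [u^4] = 2/3;  [u^5] = -23/40.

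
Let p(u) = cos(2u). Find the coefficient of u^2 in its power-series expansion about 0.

c_2 = p′′(0)/2! = -2.

-2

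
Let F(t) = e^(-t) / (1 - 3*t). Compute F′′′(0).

116

Expand 1/(denominator) as a geometric series and multiply by the numerator's series.
From the series, [t^3] F = 58/3; multiply by 3! = 6 to get 116.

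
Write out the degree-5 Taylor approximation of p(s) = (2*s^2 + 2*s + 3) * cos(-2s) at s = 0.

4*s^5/3 - 2*s^4 - 4*s^3 - 4*s^2 + 2*s + 3

Shift and add copies of the series according to the polynomial's terms.
p(0) = 3
p′(0) = 2
p′′(0) = -8
p′′′(0) = -24
p^(4)(0) = -48
p^(5)(0) = 160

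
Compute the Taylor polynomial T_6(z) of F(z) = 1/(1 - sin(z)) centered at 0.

17*z^6/45 + 61*z^5/120 + 2*z^4/3 + 5*z^3/6 + z^2 + z + 1

Compose series: expand the inner function first, then feed it into the outer expansion.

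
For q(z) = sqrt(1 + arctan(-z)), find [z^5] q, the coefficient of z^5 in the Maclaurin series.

-83/1280

Compose series: expand the inner function first, then feed it into the outer expansion.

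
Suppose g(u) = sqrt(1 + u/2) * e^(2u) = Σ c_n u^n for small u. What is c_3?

Expand each factor separately, then convolve coefficients.
g(0) = 1
g′(0) = 9/4
g′′(0) = 79/16
g′′′(0) = 683/64
So c_3 = g′′′(0)/3! = 683/384.

683/384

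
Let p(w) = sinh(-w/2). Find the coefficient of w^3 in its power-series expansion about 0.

-1/48

p(0) = 0
p′(0) = -1/2
p′′(0) = 0
p′′′(0) = -1/8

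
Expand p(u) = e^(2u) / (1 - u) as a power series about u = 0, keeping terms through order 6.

Multiply the two series term by term and collect like powers.
p(0) = 1
p′(0) = 3
p′′(0) = 10
p′′′(0) = 38
p^(4)(0) = 168
p^(5)(0) = 872
p^(6)(0) = 5296
The Taylor polynomial is Σ p^(k)(0)/k! · u^k.

331*u^6/45 + 109*u^5/15 + 7*u^4 + 19*u^3/3 + 5*u^2 + 3*u + 1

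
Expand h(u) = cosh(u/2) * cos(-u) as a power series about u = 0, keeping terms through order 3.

Expand each factor separately, then convolve coefficients.
[u^0] = 1;  [u^1] = 0;  [u^2] = -3/8;  [u^3] = 0.

1 - 3*u^2/8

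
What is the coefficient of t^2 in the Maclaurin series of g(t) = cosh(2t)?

2

g(0) = 1
g′(0) = 0
g′′(0) = 4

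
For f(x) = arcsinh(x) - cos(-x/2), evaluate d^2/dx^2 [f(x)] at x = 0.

1/4

Add the two expansions coefficient-wise.
From the series, [x^2] f = 1/8; multiply by 2! = 2 to get 1/4.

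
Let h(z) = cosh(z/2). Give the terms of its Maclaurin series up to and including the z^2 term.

Use the known series and substitute for the argument.
h(0) = 1
h′(0) = 0
h′′(0) = 1/4
Then c_k = h^(k)(0)/k! gives each Taylor coefficient.

z^2/8 + 1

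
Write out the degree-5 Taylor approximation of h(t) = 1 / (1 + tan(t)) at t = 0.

-32*t^5/15 + 5*t^4/3 - 4*t^3/3 + t^2 - t + 1

Expand as Σ (-1)^k u^k with u equal to the inner function's series.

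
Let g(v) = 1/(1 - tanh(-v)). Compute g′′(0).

Compose series: expand the inner function first, then feed it into the outer expansion.
The coefficient of v^2 in the expansion is 1, so g′′(0) = 2! * (1) = 2.

2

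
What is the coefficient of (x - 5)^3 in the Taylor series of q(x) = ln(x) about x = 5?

1/375

q(5) = ln(5)
q′(5) = 1/5
q′′(5) = -1/25
q′′′(5) = 2/125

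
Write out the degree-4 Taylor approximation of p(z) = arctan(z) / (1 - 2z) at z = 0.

Take the Cauchy product of the two expansions.
p(0) = 0
p′(0) = 1
p′′(0) = 4
p′′′(0) = 22
p^(4)(0) = 176
Dividing each by k! gives the coefficients c_0, ..., c_4.

22*z^4/3 + 11*z^3/3 + 2*z^2 + z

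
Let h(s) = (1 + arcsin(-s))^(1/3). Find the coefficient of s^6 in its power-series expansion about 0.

Compose series: expand the inner function first, then feed it into the outer expansion.
[s^0] = 1;  [s^1] = -1/3;  [s^2] = -1/9;  [s^3] = -19/162;  [s^4] = -19/243;  [s^5] = -2509/29160;  [s^6] = -2318/32805.
So c_6 = h^(6)(0)/6! = -2318/32805.

-2318/32805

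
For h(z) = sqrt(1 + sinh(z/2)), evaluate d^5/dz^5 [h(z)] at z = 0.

Let u equal the inner series; expand the outer function in u and truncate.
The coefficient of z^5 in the expansion is 241/122880, so h^(5)(0) = 5! * (241/122880) = 241/1024.

241/1024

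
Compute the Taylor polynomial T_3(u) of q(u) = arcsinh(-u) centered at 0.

Apply the Taylor formula c_k = f^(k)(a)/k!.
q(0) = 0
q′(0) = -1
q′′(0) = 0
q′′′(0) = 1

u^3/6 - u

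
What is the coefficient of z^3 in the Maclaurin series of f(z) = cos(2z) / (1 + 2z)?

-4

Take the Cauchy product of the two expansions.
So c_3 = f′′′(0)/3! = -4.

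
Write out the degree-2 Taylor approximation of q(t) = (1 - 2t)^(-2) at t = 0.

Compute the successive derivatives at the expansion point and divide by k!.
q(0) = 1
q′(0) = 4
q′′(0) = 24

12*t^2 + 4*t + 1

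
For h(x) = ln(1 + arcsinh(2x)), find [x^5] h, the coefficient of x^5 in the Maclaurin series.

52/15

Substitute the inner expansion into the outer series and collect powers.
h(0) = 0
h′(0) = 2
h′′(0) = -4
h′′′(0) = 8
h^(4)(0) = -32
h^(5)(0) = 416
So c_5 = h^(5)(0)/5! = 52/15.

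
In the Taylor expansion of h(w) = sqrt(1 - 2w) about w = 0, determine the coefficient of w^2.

c_2 = h′′(0)/2! = -1/2.

-1/2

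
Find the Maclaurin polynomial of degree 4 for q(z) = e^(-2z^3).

1 - 2*z^3

q(0) = 1
q′(0) = 0
q′′(0) = 0
q′′′(0) = -12
q^(4)(0) = 0
Dividing each by k! gives the coefficients c_0, ..., c_4.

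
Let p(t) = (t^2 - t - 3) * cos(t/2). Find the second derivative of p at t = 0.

11/4

Shift and add copies of the series according to the polynomial's terms.
The coefficient of t^2 in the expansion is 11/8, so p′′(0) = 2! * (11/8) = 11/4.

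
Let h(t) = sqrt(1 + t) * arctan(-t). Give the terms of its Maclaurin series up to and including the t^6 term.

-409*t^6/3840 - 389*t^5/1920 + 5*t^4/48 + 11*t^3/24 - t^2/2 - t

Expand each factor separately, then convolve coefficients.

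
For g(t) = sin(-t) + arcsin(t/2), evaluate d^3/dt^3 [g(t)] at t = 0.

9/8

Add the two expansions coefficient-wise.
From the series, [t^3] g = 3/16; multiply by 3! = 6 to get 9/8.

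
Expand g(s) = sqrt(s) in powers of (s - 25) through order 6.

g(25) = 5
g′(25) = 1/10
g′′(25) = -1/500
g′′′(25) = 3/25000
g^(4)(25) = -3/250000
g^(5)(25) = 21/12500000
g^(6)(25) = -189/625000000
Then c_k = g^(k)(25)/k! gives each Taylor coefficient.

-21*(s - 25)^6/50000000000 + 7*(s - 25)^5/500000000 - (s - 25)^4/2000000 + (s - 25)^3/50000 - (s - 25)^2/1000 + (s - 25)/10 + 5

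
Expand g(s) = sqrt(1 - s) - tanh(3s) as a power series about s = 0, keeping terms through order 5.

Expand each term separately and add.

-41507*s^5/1280 - 5*s^4/128 + 143*s^3/16 - s^2/8 - 7*s/2 + 1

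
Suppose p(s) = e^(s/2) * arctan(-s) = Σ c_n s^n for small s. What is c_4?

7/48

Multiply the two series term by term and collect like powers.
p(0) = 0
p′(0) = -1
p′′(0) = -1
p′′′(0) = 5/4
p^(4)(0) = 7/2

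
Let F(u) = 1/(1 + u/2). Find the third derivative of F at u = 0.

Differentiate repeatedly and evaluate at the center.
The coefficient of u^3 in the expansion is -1/8, so F′′′(0) = 3! * (-1/8) = -3/4.

-3/4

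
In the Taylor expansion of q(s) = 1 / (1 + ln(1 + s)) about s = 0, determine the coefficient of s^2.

Use the geometric series for the reciprocal, then substitute.
q(0) = 1
q′(0) = -1
q′′(0) = 3

3/2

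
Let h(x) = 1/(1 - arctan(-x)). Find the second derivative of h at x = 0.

Let u equal the inner series; expand the outer function in u and truncate.
The coefficient of x^2 in the expansion is 1, so h′′(0) = 2! * (1) = 2.

2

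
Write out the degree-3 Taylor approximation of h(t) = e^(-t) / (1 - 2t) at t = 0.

Multiply the two series term by term and collect like powers.
[t^0] = 1;  [t^1] = 1;  [t^2] = 5/2;  [t^3] = 29/6.

29*t^3/6 + 5*t^2/2 + t + 1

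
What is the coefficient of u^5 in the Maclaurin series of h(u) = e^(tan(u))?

Plug the Maclaurin series of the inner function into that of the outer and collect terms.
h(0) = 1
h′(0) = 1
h′′(0) = 1
h′′′(0) = 3
h^(4)(0) = 9
h^(5)(0) = 37

37/120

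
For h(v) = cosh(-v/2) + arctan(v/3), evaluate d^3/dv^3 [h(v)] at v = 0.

-2/27

Expand each term separately and add.
The coefficient of v^3 in the expansion is -1/81, so h′′′(0) = 3! * (-1/81) = -2/27.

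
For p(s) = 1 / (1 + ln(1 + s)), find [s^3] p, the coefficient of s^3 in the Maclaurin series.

Write 1/(1+u) = 1 - u + u^2 - u^3 + ... and substitute the series for u.
p(0) = 1
p′(0) = -1
p′′(0) = 3
p′′′(0) = -14
So c_3 = p′′′(0)/3! = -7/3.

-7/3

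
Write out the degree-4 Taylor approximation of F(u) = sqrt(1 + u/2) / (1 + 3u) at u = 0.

151435*u^4/2048 - 3155*u^3/128 + 263*u^2/32 - 11*u/4 + 1

Expand each factor separately, then convolve coefficients.
F(0) = 1
F′(0) = -11/4
F′′(0) = 263/16
F′′′(0) = -9465/64
F^(4)(0) = 454305/256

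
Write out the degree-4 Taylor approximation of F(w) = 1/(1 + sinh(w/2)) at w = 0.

Substitute the inner expansion into the outer series and collect powers.
[w^0] = 1;  [w^1] = -1/2;  [w^2] = 1/4;  [w^3] = -7/48;  [w^4] = 1/12.

w^4/12 - 7*w^3/48 + w^2/4 - w/2 + 1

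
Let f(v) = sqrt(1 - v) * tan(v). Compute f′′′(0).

5/4

Write out both Maclaurin series and multiply, keeping only the needed powers.
The coefficient of v^3 in the expansion is 5/24, so f′′′(0) = 3! * (5/24) = 5/4.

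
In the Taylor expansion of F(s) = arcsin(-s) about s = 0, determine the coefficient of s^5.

[s^0] = 0;  [s^1] = -1;  [s^2] = 0;  [s^3] = -1/6;  [s^4] = 0;  [s^5] = -3/40.

-3/40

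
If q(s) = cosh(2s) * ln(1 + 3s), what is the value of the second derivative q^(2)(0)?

Take the Cauchy product of the two expansions.
The coefficient of s^2 in the expansion is -9/2, so q′′(0) = 2! * (-9/2) = -9.

-9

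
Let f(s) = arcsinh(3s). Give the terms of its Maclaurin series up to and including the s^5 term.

729*s^5/40 - 9*s^3/2 + 3*s

Use the known series and substitute for the argument.
f(0) = 0
f′(0) = 3
f′′(0) = 0
f′′′(0) = -27
f^(4)(0) = 0
f^(5)(0) = 2187
Dividing each by k! gives the coefficients c_0, ..., c_5.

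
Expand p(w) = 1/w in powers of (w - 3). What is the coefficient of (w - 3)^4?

p(3) = 1/3
p′(3) = -1/9
p′′(3) = 2/27
p′′′(3) = -2/27
p^(4)(3) = 8/81
The Taylor polynomial is Σ p^(k)(3)/k! · (w - 3)^k.

1/243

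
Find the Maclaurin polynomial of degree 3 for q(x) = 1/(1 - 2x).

8*x^3 + 4*x^2 + 2*x + 1

Compute the successive derivatives at the expansion point and divide by k!.
q(0) = 1
q′(0) = 2
q′′(0) = 8
q′′′(0) = 48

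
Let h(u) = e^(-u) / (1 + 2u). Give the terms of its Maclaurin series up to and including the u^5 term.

-6331*u^5/120 + 211*u^4/8 - 79*u^3/6 + 13*u^2/2 - 3*u + 1

Multiply the two series term by term and collect like powers.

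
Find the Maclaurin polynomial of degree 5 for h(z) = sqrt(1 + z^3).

h(0) = 1
h′(0) = 0
h′′(0) = 0
h′′′(0) = 3
h^(4)(0) = 0
h^(5)(0) = 0

z^3/2 + 1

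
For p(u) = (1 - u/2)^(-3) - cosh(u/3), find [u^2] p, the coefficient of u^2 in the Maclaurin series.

Combine the two series term by term.
p(0) = 0
p′(0) = 3/2
p′′(0) = 26/9
Dividing each by k! gives the coefficients c_0, ..., c_2.

13/9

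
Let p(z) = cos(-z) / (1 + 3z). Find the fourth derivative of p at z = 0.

1837

Take the Cauchy product of the two expansions.
The coefficient of z^4 in the expansion is 1837/24, so p^(4)(0) = 4! * (1837/24) = 1837.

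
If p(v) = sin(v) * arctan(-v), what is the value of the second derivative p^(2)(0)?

Take the Cauchy product of the two expansions.
From the series, [v^2] p = -1; multiply by 2! = 2 to get -2.

-2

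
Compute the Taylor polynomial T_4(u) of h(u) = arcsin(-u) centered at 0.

Use the known series and substitute for the argument.
h(0) = 0
h′(0) = -1
h′′(0) = 0
h′′′(0) = -1
h^(4)(0) = 0

-u^3/6 - u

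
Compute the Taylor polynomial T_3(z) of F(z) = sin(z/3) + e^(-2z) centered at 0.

Expand each term separately and add.
F(0) = 1
F′(0) = -5/3
F′′(0) = 4
F′′′(0) = -217/27

-217*z^3/162 + 2*z^2 - 5*z/3 + 1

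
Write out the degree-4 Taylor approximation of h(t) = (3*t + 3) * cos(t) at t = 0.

Shift and add copies of the series according to the polynomial's terms.

t^4/8 - 3*t^3/2 - 3*t^2/2 + 3*t + 3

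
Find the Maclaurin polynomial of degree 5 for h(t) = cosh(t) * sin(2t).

-19*t^5/60 - t^3/3 + 2*t

Take the Cauchy product of the two expansions.
h(0) = 0
h′(0) = 2
h′′(0) = 0
h′′′(0) = -2
h^(4)(0) = 0
h^(5)(0) = -38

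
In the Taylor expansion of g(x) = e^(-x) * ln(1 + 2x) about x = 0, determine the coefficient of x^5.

Write out both Maclaurin series and multiply, keeping only the needed powers.
[x^0] = 0;  [x^1] = 2;  [x^2] = -4;  [x^3] = 17/3;  [x^4] = -8;  [x^5] = 243/20.

243/20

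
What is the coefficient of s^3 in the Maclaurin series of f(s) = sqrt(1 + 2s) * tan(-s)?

1/6

Multiply the two series term by term and collect like powers.
f(0) = 0
f′(0) = -1
f′′(0) = -2
f′′′(0) = 1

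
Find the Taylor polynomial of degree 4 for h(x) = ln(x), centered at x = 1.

[(x - 1)^0] = 0;  [(x - 1)^1] = 1;  [(x - 1)^2] = -1/2;  [(x - 1)^3] = 1/3;  [(x - 1)^4] = -1/4.

-(x - 1)^4/4 + (x - 1)^3/3 - (x - 1)^2/2 + (x - 1)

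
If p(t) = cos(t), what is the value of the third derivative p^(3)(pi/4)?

From the series, [(t - pi/4)^3] p = sqrt(2)/12; multiply by 3! = 6 to get sqrt(2)/2.

sqrt(2)/2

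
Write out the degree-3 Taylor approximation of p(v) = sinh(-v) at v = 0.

-v^3/6 - v

Use the known series and substitute for the argument.
p(0) = 0
p′(0) = -1
p′′(0) = 0
p′′′(0) = -1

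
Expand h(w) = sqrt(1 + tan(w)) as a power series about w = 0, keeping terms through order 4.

Compose series: expand the inner function first, then feed it into the outer expansion.
[w^0] = 1;  [w^1] = 1/2;  [w^2] = -1/8;  [w^3] = 11/48;  [w^4] = -47/384.

-47*w^4/384 + 11*w^3/48 - w^2/8 + w/2 + 1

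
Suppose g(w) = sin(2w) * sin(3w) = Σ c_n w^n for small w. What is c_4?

-13

Expand each factor separately, then convolve coefficients.
g(0) = 0
g′(0) = 0
g′′(0) = 12
g′′′(0) = 0
g^(4)(0) = -312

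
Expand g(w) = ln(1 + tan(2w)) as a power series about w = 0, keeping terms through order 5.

64*w^5/3 - 28*w^4/3 + 16*w^3/3 - 2*w^2 + 2*w

Plug the Maclaurin series of the inner function into that of the outer and collect terms.
[w^0] = 0;  [w^1] = 2;  [w^2] = -2;  [w^3] = 16/3;  [w^4] = -28/3;  [w^5] = 64/3.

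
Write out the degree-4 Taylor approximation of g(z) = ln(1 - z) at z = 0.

Differentiate repeatedly and evaluate at the center.
[z^0] = 0;  [z^1] = -1;  [z^2] = -1/2;  [z^3] = -1/3;  [z^4] = -1/4.

-z^4/4 - z^3/3 - z^2/2 - z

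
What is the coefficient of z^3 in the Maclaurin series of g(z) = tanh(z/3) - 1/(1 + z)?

Add the two expansions coefficient-wise.

80/81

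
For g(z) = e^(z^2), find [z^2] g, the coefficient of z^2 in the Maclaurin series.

c_2 = g′′(0)/2! = 1.

1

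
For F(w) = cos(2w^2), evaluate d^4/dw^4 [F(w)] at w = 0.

The coefficient of w^4 in the expansion is -2, so F^(4)(0) = 4! * (-2) = -48.

-48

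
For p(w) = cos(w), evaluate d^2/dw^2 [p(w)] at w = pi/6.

The coefficient of (w - pi/6)^2 in the expansion is -sqrt(3)/4, so p′′(pi/6) = 2! * (-sqrt(3)/4) = -sqrt(3)/2.

-sqrt(3)/2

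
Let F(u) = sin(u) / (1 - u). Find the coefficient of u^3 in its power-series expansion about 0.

Use 1/(1 - r) = Σ r^k on the denominator, then take the Cauchy product.
F(0) = 0
F′(0) = 1
F′′(0) = 2
F′′′(0) = 5
So c_3 = F′′′(0)/3! = 5/6.

5/6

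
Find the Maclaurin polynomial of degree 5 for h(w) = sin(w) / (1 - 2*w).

1841*w^5/120 + 23*w^4/3 + 23*w^3/6 + 2*w^2 + w

Use 1/(1 - r) = Σ r^k on the denominator, then take the Cauchy product.
[w^0] = 0;  [w^1] = 1;  [w^2] = 2;  [w^3] = 23/6;  [w^4] = 23/3;  [w^5] = 1841/120.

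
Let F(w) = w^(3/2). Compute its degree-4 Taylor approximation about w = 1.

F(1) = 1
F′(1) = 3/2
F′′(1) = 3/4
F′′′(1) = -3/8
F^(4)(1) = 9/16

3*(w - 1)^4/128 - (w - 1)^3/16 + 3*(w - 1)^2/8 + 3*(w - 1)/2 + 1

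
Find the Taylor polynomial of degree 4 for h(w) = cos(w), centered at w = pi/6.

sqrt(3)*(w - pi/6)^4/48 + (w - pi/6)^3/12 - sqrt(3)*(w - pi/6)^2/4 - (w - pi/6)/2 + sqrt(3)/2

h(pi/6) = sqrt(3)/2
h′(pi/6) = -1/2
h′′(pi/6) = -sqrt(3)/2
h′′′(pi/6) = 1/2
h^(4)(pi/6) = sqrt(3)/2
The Taylor polynomial is Σ h^(k)(pi/6)/k! · (w - pi/6)^k.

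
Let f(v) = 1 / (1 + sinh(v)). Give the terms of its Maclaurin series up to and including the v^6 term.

77*v^6/45 - 181*v^5/120 + 4*v^4/3 - 7*v^3/6 + v^2 - v + 1

Expand as Σ (-1)^k u^k with u equal to the inner function's series.
f(0) = 1
f′(0) = -1
f′′(0) = 2
f′′′(0) = -7
f^(4)(0) = 32
f^(5)(0) = -181
f^(6)(0) = 1232
Dividing each by k! gives the coefficients c_0, ..., c_6.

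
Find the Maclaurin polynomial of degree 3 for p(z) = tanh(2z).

-8*z^3/3 + 2*z

p(0) = 0
p′(0) = 2
p′′(0) = 0
p′′′(0) = -16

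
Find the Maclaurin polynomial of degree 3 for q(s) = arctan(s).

q(0) = 0
q′(0) = 1
q′′(0) = 0
q′′′(0) = -2
The Taylor polynomial is Σ q^(k)(0)/k! · s^k.

-s^3/3 + s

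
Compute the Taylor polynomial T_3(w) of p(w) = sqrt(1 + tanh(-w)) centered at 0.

5*w^3/48 - w^2/8 - w/2 + 1

Plug the Maclaurin series of the inner function into that of the outer and collect terms.
p(0) = 1
p′(0) = -1/2
p′′(0) = -1/4
p′′′(0) = 5/8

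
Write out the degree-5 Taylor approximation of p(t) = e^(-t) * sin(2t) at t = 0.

-19*t^5/60 + t^4 - t^3/3 - 2*t^2 + 2*t

Expand each factor separately, then convolve coefficients.
p(0) = 0
p′(0) = 2
p′′(0) = -4
p′′′(0) = -2
p^(4)(0) = 24
p^(5)(0) = -38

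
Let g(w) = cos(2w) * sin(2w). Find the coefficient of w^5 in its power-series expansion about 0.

Write out both Maclaurin series and multiply, keeping only the needed powers.
[w^0] = 0;  [w^1] = 2;  [w^2] = 0;  [w^3] = -16/3;  [w^4] = 0;  [w^5] = 64/15.

64/15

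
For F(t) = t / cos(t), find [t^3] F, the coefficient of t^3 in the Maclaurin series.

1/2

Write the quotient as an unknown series and match coefficients against numerator = denominator · series.
F(0) = 0
F′(0) = 1
F′′(0) = 0
F′′′(0) = 3
So c_3 = F′′′(0)/3! = 1/2.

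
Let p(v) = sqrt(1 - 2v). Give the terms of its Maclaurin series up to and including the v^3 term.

-v^3/2 - v^2/2 - v + 1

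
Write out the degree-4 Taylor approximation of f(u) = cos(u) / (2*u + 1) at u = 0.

337*u^4/24 - 7*u^3 + 7*u^2/2 - 2*u + 1

Multiply the numerator's expansion by the denominator's geometric series.
f(0) = 1
f′(0) = -2
f′′(0) = 7
f′′′(0) = -42
f^(4)(0) = 337
Dividing each by k! gives the coefficients c_0, ..., c_4.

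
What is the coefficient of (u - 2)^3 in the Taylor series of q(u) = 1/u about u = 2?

-1/16

[(u - 2)^0] = 1/2;  [(u - 2)^1] = -1/4;  [(u - 2)^2] = 1/8;  [(u - 2)^3] = -1/16.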